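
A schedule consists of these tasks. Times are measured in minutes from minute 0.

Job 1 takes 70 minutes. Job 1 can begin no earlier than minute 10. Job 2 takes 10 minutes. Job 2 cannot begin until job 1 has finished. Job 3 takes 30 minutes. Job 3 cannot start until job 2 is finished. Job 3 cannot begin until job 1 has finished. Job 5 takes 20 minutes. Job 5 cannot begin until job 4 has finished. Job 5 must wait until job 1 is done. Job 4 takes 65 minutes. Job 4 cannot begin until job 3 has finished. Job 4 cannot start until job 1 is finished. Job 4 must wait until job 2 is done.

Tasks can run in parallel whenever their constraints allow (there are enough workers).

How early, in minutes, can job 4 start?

After its own release at minute 10, job 1 can start at minute 10 and finishes at minute 80.
Job 2 waits on job 1 (finishes minute 80), so it starts at minute 80 and finishes at 80 + 10 = minute 90.
Job 3 needs all of job 2 (finishes minute 90); job 1 (finishes minute 80). That puts its earliest start at minute 90; it finishes at 90 + 30 = minute 120.
Job 4 waits on job 3 (finishes minute 120); job 1 (finishes minute 80); job 2 (finishes minute 90). The latest of these is minute 120, which is the earliest job 4 can start.

120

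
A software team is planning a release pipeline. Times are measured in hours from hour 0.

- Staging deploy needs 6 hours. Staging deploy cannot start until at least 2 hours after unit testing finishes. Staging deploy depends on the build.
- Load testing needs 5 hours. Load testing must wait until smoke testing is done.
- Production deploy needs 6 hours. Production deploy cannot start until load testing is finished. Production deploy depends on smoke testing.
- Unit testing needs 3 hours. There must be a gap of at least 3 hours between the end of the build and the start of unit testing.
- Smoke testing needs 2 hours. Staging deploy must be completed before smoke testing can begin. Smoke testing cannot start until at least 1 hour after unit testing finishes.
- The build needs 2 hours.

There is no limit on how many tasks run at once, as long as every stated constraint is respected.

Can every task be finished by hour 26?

Nothing blocks the build, so it runs from hour 0 to hour 2.
Unit testing waits on the build (finishes hour 2, plus 3-hour gap → hour 5), so it starts at hour 5 and finishes at 5 + 3 = hour 8.
For staging deploy: unit testing (finishes hour 8, plus 2-hour gap → hour 10); the build (finishes hour 2). Taking the maximum gives a start of hour 10, and it finishes at 10 + 6 = hour 16.
For smoke testing: staging deploy (finishes hour 16); unit testing (finishes hour 8, plus 1-hour gap → hour 9). Taking the maximum gives a start of hour 16, and it finishes at 16 + 2 = hour 18.
Load testing waits on smoke testing (finishes hour 18), so it starts at hour 18 and finishes at 18 + 5 = hour 23.
Production deploy cannot start until load testing (finishes hour 23); smoke testing (finishes hour 18). The controlling bound is hour 23, so production deploy finishes at 23 + 6 = hour 29.
The earliest everything can be done is hour 29, which is after the deadline of 26, so it is not possible.

No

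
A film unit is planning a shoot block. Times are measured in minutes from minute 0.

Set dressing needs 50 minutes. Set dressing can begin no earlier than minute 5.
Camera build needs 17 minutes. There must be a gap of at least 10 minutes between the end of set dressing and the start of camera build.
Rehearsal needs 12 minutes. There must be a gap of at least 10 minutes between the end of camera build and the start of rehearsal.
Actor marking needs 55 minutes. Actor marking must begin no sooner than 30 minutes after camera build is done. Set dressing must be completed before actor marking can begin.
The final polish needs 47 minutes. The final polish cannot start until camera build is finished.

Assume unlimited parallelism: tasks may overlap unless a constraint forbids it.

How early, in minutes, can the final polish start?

After its own release at minute 5, set dressing can start at minute 5 and finishes at minute 55.
Camera build cannot begin until set dressing (finishes minute 55, plus 10-minute gap → minute 65). It runs from minute 65 to 65 + 17 = minute 82.
The final polish waits on camera build (finishes minute 82), so the earliest it can start is minute 82.

82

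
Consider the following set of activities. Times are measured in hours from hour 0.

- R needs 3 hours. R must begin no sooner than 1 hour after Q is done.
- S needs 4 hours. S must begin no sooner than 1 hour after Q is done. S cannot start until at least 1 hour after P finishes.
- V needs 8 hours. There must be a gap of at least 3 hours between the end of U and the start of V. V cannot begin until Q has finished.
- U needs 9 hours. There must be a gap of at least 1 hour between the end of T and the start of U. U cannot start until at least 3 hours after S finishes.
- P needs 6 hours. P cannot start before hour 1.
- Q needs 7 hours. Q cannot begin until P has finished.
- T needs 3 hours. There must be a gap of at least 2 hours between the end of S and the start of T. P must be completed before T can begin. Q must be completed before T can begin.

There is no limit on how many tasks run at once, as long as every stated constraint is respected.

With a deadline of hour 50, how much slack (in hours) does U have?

5

P cannot begin until its own release at hour 1. It runs from hour 1 to 1 + 6 = hour 7.
Q waits on P (finishes hour 7), so it starts at hour 7 and finishes at 7 + 7 = hour 14.
For S: Q (finishes hour 14, plus 1-hour gap → hour 15); P (finishes hour 7, plus 1-hour gap → hour 8). Taking the maximum gives a start of hour 15, and it finishes at 15 + 4 = hour 19.
For T: S (finishes hour 19, plus 2-hour gap → hour 21); P (finishes hour 7); Q (finishes hour 14). Taking the maximum gives a start of hour 21, and it finishes at 21 + 3 = hour 24.
U has to wait for T (finishes hour 24, plus 1-hour gap → hour 25); S (finishes hour 19, plus 3-hour gap → hour 22). The latest of these is hour 25, so U runs hour 25 to 25 + 9 = hour 34.

Working backward from the deadline:
Nothing follows V; the deadline of hour 50 is its only limit. It must start by 50 − 8 = hour 42.
Since V (must start by hour 42, minus 3-hour gap → hour 39) depends on it, U must finish by hour 39. Backing off its 9-hour duration gives a latest start of hour 30.
So U can start as early as hour 25 and as late as hour 30, giving 30 − 25 = 5 hours of slack.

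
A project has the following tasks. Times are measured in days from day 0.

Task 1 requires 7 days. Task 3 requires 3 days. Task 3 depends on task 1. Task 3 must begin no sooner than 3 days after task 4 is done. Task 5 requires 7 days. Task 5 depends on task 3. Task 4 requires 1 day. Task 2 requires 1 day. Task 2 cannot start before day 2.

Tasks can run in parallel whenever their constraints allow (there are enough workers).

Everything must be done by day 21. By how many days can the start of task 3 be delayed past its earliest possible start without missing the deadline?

Task 4 can start immediately at day 0; it finishes at day 1.
Nothing blocks task 1, so it runs from day 0 to day 7.
Task 3 cannot start until task 1 (finishes day 7); task 4 (finishes day 1, plus 3-day gap → day 4). The controlling bound is day 7, so task 3 finishes at 7 + 3 = day 10.

Working backward from the deadline:
Task 5 must finish by day 21; it takes 7 days, so it must start by 21 − 7 = day 14.
Task 3 feeds into task 5 (must start by day 14); so task 3 must finish by day 14 and therefore start by day 11.
So task 3 can start as early as day 7 and as late as day 11, giving 11 − 7 = 4 days of slack.

4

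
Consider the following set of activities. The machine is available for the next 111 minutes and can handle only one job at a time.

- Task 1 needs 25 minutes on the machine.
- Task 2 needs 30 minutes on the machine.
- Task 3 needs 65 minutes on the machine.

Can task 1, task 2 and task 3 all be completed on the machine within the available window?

Running back to back, the jobs need 25 + 30 + 65 = 120 minutes on the machine.
Since 120 > 111, they cannot all fit.

No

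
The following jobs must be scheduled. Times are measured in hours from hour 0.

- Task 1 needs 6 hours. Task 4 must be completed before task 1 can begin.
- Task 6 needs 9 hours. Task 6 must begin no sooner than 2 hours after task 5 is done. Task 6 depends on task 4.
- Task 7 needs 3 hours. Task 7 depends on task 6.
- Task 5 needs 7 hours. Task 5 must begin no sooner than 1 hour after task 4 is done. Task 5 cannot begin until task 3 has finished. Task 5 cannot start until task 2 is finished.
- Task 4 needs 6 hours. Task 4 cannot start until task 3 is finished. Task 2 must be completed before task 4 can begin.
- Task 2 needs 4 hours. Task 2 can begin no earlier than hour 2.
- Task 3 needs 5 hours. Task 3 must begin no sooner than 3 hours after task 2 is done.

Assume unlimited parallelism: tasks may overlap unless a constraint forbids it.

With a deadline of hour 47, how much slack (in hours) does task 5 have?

After its own release at hour 2, task 2 can start at hour 2 and finishes at hour 6.
After task 2 (finishes hour 6, plus 3-hour gap → hour 9), task 3 can start at hour 9 and finishes at hour 14.
Task 4 has to wait for task 3 (finishes hour 14); task 2 (finishes hour 6). The latest of these is hour 14, so task 4 runs hour 14 to 14 + 6 = hour 20.
Task 5 needs all of task 4 (finishes hour 20, plus 1-hour gap → hour 21); task 3 (finishes hour 14); task 2 (finishes hour 6). That puts its earliest start at hour 21; it finishes at 21 + 7 = hour 28.

Working backward from the deadline:
To finish by hour 47, task 7 (duration 3) must start no later than hour 44.
Task 6 feeds into task 7 (must start by hour 44); so task 6 must finish by hour 44 and therefore start by hour 35.
Task 5 has to be done before task 6 (must start by hour 35, minus 2-hour gap → hour 33). That means finishing by hour 33, i.e. starting by 33 − 7 = hour 26.
So task 5 can start as early as hour 21 and as late as hour 26, giving 26 − 21 = 5 hours of slack.

5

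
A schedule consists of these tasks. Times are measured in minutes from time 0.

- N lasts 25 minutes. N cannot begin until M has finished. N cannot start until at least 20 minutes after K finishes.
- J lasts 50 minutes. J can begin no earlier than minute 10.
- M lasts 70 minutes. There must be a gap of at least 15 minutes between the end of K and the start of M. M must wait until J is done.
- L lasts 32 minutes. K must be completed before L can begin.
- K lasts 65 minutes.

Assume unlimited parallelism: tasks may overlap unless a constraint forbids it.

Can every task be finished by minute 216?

Yes

Nothing blocks K, so it runs from minute 0 to minute 65.
After K (finishes minute 65), L can start at minute 65 and finishes at minute 97.
After its own release at minute 10, J can start at minute 10 and finishes at minute 60.
For M: K (finishes minute 65, plus 15-minute gap → minute 80); J (finishes minute 60). Taking the maximum gives a start of minute 80, and it finishes at 80 + 70 = minute 150.
N has to wait for M (finishes minute 150); K (finishes minute 65, plus 20-minute gap → minute 85). The latest of these is minute 150, so N runs minute 150 to 150 + 25 = minute 175.
Every task is finished by minute 175, which is no later than the deadline of 216, so the schedule is feasible.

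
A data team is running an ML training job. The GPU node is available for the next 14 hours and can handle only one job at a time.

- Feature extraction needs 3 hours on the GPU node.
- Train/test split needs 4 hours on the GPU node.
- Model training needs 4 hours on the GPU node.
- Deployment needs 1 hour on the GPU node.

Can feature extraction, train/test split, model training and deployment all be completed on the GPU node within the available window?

Yes

Running back to back, the jobs need 3 + 4 + 4 + 1 = 12 hours on the GPU node.
Since 12 ≤ 14, they fit within the window.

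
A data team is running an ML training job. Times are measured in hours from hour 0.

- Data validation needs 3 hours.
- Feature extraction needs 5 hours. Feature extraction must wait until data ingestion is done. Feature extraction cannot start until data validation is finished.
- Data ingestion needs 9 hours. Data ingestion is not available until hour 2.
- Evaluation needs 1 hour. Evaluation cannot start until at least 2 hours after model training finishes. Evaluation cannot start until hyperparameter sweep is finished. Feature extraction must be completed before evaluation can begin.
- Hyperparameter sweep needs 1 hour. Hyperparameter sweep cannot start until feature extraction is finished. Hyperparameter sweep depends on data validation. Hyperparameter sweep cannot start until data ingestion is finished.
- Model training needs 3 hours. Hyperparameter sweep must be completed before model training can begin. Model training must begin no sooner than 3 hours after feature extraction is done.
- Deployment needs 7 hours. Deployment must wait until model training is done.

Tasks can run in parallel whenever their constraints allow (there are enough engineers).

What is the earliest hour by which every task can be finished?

29

Nothing blocks data validation, so it runs from hour 0 to hour 3.
After its own release at hour 2, data ingestion can start at hour 2 and finishes at hour 11.
Feature extraction has to wait for data ingestion (finishes hour 11); data validation (finishes hour 3). The latest of these is hour 11, so feature extraction runs hour 11 to 11 + 5 = hour 16.
Hyperparameter sweep needs all of feature extraction (finishes hour 16); data validation (finishes hour 3); data ingestion (finishes hour 11). That puts its earliest start at hour 16; it finishes at 16 + 1 = hour 17.
For model training: hyperparameter sweep (finishes hour 17); feature extraction (finishes hour 16, plus 3-hour gap → hour 19). Taking the maximum gives a start of hour 19, and it finishes at 19 + 3 = hour 22.
Deployment cannot begin until model training (finishes hour 22). It runs from hour 22 to 22 + 7 = hour 29.
Evaluation cannot start until model training (finishes hour 22, plus 2-hour gap → hour 24); hyperparameter sweep (finishes hour 17); feature extraction (finishes hour 16). The controlling bound is hour 24, so evaluation finishes at 24 + 1 = hour 25.
All tasks are finished once the last one completes. Finish times: Data ingestion at 11, Data validation at 3, Feature extraction at 16, Hyperparameter sweep at 17, Model training at 22, Evaluation at 25, Deployment at 29. The latest is hour 29.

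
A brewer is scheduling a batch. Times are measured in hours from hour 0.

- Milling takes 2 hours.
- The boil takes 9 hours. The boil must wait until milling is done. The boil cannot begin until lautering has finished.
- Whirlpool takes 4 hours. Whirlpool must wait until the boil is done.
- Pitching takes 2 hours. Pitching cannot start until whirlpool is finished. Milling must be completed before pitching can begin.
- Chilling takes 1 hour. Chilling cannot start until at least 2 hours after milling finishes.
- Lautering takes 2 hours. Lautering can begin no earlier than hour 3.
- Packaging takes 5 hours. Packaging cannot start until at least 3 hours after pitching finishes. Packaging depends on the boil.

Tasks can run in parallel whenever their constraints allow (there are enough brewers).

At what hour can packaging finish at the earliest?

Lautering waits on its own release at hour 3, so it starts at hour 3 and finishes at 3 + 2 = hour 5.
Milling has no prerequisites, so it starts at hour 0 and finishes at hour 2.
The boil needs all of milling (finishes hour 2); lautering (finishes hour 5). That puts its earliest start at hour 5; it finishes at 5 + 9 = hour 14.
After the boil (finishes hour 14), whirlpool can start at hour 14 and finishes at hour 18.
Pitching needs all of whirlpool (finishes hour 18); milling (finishes hour 2). That puts its earliest start at hour 18; it finishes at 18 + 2 = hour 20.
Packaging needs all of pitching (finishes hour 20, plus 3-hour gap → hour 23); the boil (finishes hour 14). That puts its earliest start at hour 23; it finishes at 23 + 5 = hour 28.

28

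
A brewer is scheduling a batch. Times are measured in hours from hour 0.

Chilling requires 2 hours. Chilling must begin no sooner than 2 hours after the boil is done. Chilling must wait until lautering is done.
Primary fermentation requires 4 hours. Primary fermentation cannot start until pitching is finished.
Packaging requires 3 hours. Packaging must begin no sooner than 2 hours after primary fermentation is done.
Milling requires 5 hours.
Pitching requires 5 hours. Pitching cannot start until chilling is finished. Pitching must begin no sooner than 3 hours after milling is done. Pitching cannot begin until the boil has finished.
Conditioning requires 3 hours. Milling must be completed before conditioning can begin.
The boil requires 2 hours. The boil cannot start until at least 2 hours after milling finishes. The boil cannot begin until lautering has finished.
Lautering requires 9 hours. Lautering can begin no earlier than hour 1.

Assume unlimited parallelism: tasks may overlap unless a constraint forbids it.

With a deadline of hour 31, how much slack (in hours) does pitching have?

After its own release at hour 1, lautering can start at hour 1 and finishes at hour 10.
Milling can start immediately at hour 0; it finishes at hour 5.
The boil cannot start until milling (finishes hour 5, plus 2-hour gap → hour 7); lautering (finishes hour 10). The controlling bound is hour 10, so the boil finishes at 10 + 2 = hour 12.
Chilling needs all of the boil (finishes hour 12, plus 2-hour gap → hour 14); lautering (finishes hour 10). That puts its earliest start at hour 14; it finishes at 14 + 2 = hour 16.
Pitching has to wait for chilling (finishes hour 16); milling (finishes hour 5, plus 3-hour gap → hour 8); the boil (finishes hour 12). The latest of these is hour 16, so pitching runs hour 16 to 16 + 5 = hour 21.

Working backward from the deadline:
To finish by hour 31, packaging (duration 3) must start no later than hour 28.
Primary fermentation feeds into packaging (must start by hour 28, minus 2-hour gap → hour 26); so primary fermentation must finish by hour 26 and therefore start by hour 22.
Pitching feeds into primary fermentation (must start by hour 22); so pitching must finish by hour 22 and therefore start by hour 17.
So pitching can start as early as hour 16 and as late as hour 17, giving 17 − 16 = 1 hour of slack.

1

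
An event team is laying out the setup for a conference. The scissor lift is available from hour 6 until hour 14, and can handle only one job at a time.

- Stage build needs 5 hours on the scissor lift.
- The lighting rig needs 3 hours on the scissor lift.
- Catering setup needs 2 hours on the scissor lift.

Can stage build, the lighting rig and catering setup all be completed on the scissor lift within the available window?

No

The scissor lift window is 14 − 6 = 8 hours.
Running back to back, the jobs need 5 + 3 + 2 = 10 hours on the scissor lift.
Since 10 > 8, they cannot all fit.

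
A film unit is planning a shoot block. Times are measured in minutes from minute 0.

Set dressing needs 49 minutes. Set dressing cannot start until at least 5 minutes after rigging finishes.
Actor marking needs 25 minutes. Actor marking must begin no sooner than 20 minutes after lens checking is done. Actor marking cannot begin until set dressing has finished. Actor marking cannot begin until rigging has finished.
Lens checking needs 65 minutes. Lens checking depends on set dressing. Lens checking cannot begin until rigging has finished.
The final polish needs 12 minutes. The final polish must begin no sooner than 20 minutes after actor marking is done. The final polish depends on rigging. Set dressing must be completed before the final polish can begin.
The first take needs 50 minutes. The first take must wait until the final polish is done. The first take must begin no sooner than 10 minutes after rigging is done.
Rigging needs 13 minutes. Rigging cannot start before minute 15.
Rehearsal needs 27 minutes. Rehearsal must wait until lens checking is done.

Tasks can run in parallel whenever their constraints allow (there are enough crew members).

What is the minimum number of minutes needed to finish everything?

After its own release at minute 15, rigging can start at minute 15 and finishes at minute 28.
Set dressing cannot begin until rigging (finishes minute 28, plus 5-minute gap → minute 33). It runs from minute 33 to 33 + 49 = minute 82.
For lens checking: set dressing (finishes minute 82); rigging (finishes minute 28). Taking the maximum gives a start of minute 82, and it finishes at 82 + 65 = minute 147.
After lens checking (finishes minute 147), rehearsal can start at minute 147 and finishes at minute 174.
Actor marking cannot start until lens checking (finishes minute 147, plus 20-minute gap → minute 167); set dressing (finishes minute 82); rigging (finishes minute 28). The controlling bound is minute 167, so actor marking finishes at 167 + 25 = minute 192.
The final polish has to wait for actor marking (finishes minute 192, plus 20-minute gap → minute 212); rigging (finishes minute 28); set dressing (finishes minute 82). The latest of these is minute 212, so the final polish runs minute 212 to 212 + 12 = minute 224.
For the first take: the final polish (finishes minute 224); rigging (finishes minute 28, plus 10-minute gap → minute 38). Taking the maximum gives a start of minute 224, and it finishes at 224 + 50 = minute 274.
All tasks are finished once the last one completes. Finish times: Rigging at 28, Set dressing at 82, Lens checking at 147, Actor marking at 192, Rehearsal at 174, The final polish at 224, The first take at 274. The latest is minute 274.

274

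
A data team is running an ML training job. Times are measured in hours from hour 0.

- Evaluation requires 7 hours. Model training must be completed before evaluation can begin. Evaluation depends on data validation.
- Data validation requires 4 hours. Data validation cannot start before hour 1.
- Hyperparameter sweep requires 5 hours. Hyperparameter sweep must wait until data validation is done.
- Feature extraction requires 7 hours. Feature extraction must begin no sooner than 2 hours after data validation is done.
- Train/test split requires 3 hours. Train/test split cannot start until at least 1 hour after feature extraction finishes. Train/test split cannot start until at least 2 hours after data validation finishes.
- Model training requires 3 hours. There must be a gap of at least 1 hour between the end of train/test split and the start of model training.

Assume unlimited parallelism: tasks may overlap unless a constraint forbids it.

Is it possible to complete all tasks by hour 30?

Yes

Data validation waits on its own release at hour 1, so it starts at hour 1 and finishes at 1 + 4 = hour 5.
After data validation (finishes hour 5), hyperparameter sweep can start at hour 5 and finishes at hour 10.
After data validation (finishes hour 5, plus 2-hour gap → hour 7), feature extraction can start at hour 7 and finishes at hour 14.
Train/test split has to wait for feature extraction (finishes hour 14, plus 1-hour gap → hour 15); data validation (finishes hour 5, plus 2-hour gap → hour 7). The latest of these is hour 15, so train/test split runs hour 15 to 15 + 3 = hour 18.
Model training cannot begin until train/test split (finishes hour 18, plus 1-hour gap → hour 19). It runs from hour 19 to 19 + 3 = hour 22.
Evaluation has to wait for model training (finishes hour 22); data validation (finishes hour 5). The latest of these is hour 22, so evaluation runs hour 22 to 22 + 7 = hour 29.
Every task is finished by hour 29, which is no later than the deadline of 30, so the schedule is feasible.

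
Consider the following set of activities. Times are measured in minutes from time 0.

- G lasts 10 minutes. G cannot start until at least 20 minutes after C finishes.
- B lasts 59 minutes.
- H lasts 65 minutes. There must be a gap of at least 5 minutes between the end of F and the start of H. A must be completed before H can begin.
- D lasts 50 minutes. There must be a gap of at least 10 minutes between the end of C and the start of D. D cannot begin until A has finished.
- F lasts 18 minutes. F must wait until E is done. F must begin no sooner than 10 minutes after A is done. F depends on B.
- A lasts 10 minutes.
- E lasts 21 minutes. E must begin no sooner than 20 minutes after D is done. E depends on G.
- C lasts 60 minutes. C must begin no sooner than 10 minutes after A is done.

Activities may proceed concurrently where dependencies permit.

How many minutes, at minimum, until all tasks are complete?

B can start immediately at minute 0; it finishes at minute 59.
Nothing blocks A, so it runs from minute 0 to minute 10.
After A (finishes minute 10, plus 10-minute gap → minute 20), C can start at minute 20 and finishes at minute 80.
G waits on C (finishes minute 80, plus 20-minute gap → minute 100), so it starts at minute 100 and finishes at 100 + 10 = minute 110.
D cannot start until C (finishes minute 80, plus 10-minute gap → minute 90); A (finishes minute 10). The controlling bound is minute 90, so D finishes at 90 + 50 = minute 140.
E cannot start until D (finishes minute 140, plus 20-minute gap → minute 160); G (finishes minute 110). The controlling bound is minute 160, so E finishes at 160 + 21 = minute 181.
F has to wait for E (finishes minute 181); A (finishes minute 10, plus 10-minute gap → minute 20); B (finishes minute 59). The latest of these is minute 181, so F runs minute 181 to 181 + 18 = minute 199.
H cannot start until F (finishes minute 199, plus 5-minute gap → minute 204); A (finishes minute 10). The controlling bound is minute 204, so H finishes at 204 + 65 = minute 269.
All tasks are finished once the last one completes. Finish times: A at 10, B at 59, C at 80, D at 140, E at 181, F at 199, G at 110, H at 269. The latest is minute 269.

269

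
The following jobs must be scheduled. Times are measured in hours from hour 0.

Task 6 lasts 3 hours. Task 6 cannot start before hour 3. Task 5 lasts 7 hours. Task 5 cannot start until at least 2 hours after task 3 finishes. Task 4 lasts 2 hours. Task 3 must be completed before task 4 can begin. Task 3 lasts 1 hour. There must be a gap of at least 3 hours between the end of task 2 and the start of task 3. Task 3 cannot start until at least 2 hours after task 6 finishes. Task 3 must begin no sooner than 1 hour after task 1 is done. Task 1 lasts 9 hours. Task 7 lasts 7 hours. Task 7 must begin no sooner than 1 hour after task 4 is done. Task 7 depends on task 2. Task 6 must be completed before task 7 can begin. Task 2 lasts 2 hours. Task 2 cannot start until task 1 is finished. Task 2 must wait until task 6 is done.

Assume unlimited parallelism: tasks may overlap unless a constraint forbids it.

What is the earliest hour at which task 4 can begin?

After its own release at hour 3, task 6 can start at hour 3 and finishes at hour 6.
Task 1 has no prerequisites, so it starts at hour 0 and finishes at hour 9.
Task 2 has to wait for task 1 (finishes hour 9); task 6 (finishes hour 6). The latest of these is hour 9, so task 2 runs hour 9 to 9 + 2 = hour 11.
Task 3 has to wait for task 2 (finishes hour 11, plus 3-hour gap → hour 14); task 6 (finishes hour 6, plus 2-hour gap → hour 8); task 1 (finishes hour 9, plus 1-hour gap → hour 10). The latest of these is hour 14, so task 3 runs hour 14 to 14 + 1 = hour 15.
Task 4 waits on task 3 (finishes hour 15), so the earliest it can start is hour 15.

15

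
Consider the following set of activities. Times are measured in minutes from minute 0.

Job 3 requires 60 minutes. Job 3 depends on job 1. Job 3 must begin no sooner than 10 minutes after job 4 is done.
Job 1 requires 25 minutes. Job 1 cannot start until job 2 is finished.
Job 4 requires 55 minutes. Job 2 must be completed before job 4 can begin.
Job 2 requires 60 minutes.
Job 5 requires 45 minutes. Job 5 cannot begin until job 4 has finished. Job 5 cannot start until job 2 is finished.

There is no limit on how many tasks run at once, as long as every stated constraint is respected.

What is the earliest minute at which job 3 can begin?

Job 2 has no prerequisites, so it starts at minute 0 and finishes at minute 60.
Job 4 waits on job 2 (finishes minute 60), so it starts at minute 60 and finishes at 60 + 55 = minute 115.
Job 1 cannot begin until job 2 (finishes minute 60). It runs from minute 60 to 60 + 25 = minute 85.
Job 3 waits on job 1 (finishes minute 85); job 4 (finishes minute 115, plus 10-minute gap → minute 125). The latest of these is minute 125, which is the earliest job 3 can start.

125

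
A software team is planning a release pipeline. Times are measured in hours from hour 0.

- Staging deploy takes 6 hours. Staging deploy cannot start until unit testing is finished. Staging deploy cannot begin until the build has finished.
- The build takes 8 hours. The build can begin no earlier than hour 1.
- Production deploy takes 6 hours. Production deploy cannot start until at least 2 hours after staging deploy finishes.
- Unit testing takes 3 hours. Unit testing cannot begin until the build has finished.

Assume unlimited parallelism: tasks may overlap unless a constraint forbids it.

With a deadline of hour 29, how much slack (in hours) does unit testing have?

After its own release at hour 1, the build can start at hour 1 and finishes at hour 9.
Unit testing waits on the build (finishes hour 9), so it starts at hour 9 and finishes at 9 + 3 = hour 12.

Working backward from the deadline:
To finish by hour 29, production deploy (duration 6) must start no later than hour 23.
Since production deploy (must start by hour 23, minus 2-hour gap → hour 21) depends on it, staging deploy must finish by hour 21. Backing off its 6-hour duration gives a latest start of hour 15.
Unit testing feeds into staging deploy (must start by hour 15); so unit testing must finish by hour 15 and therefore start by hour 12.
So unit testing can start as early as hour 9 and as late as hour 12, giving 12 − 9 = 3 hours of slack.

3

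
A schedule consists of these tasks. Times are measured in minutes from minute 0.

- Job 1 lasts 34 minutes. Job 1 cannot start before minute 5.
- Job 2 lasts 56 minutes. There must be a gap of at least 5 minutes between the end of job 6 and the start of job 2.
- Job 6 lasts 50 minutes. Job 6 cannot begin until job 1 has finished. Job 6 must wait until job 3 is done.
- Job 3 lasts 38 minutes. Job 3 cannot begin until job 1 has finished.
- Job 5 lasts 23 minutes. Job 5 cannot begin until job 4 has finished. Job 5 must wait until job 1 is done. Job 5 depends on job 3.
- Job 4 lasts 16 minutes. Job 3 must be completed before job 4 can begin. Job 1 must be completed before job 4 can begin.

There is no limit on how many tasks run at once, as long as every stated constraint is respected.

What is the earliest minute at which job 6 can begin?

77

After its own release at minute 5, job 1 can start at minute 5 and finishes at minute 39.
Job 3 waits on job 1 (finishes minute 39), so it starts at minute 39 and finishes at 39 + 38 = minute 77.
Job 6 waits on job 1 (finishes minute 39); job 3 (finishes minute 77). The latest of these is minute 77, which is the earliest job 6 can start.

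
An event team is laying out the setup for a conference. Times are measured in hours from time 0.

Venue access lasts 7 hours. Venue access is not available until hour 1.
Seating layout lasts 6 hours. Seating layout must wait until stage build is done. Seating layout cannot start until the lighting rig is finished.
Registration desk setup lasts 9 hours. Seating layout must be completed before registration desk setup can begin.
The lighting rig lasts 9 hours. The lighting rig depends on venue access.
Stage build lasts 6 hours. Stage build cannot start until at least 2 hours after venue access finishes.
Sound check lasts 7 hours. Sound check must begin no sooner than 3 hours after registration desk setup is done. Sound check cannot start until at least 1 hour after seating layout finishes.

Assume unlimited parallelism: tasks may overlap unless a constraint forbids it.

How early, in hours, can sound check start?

Venue access waits on its own release at hour 1, so it starts at hour 1 and finishes at 1 + 7 = hour 8.
The lighting rig waits on venue access (finishes hour 8), so it starts at hour 8 and finishes at 8 + 9 = hour 17.
Stage build cannot begin until venue access (finishes hour 8, plus 2-hour gap → hour 10). It runs from hour 10 to 10 + 6 = hour 16.
Seating layout has to wait for stage build (finishes hour 16); the lighting rig (finishes hour 17). The latest of these is hour 17, so seating layout runs hour 17 to 17 + 6 = hour 23.
After seating layout (finishes hour 23), registration desk setup can start at hour 23 and finishes at hour 32.
Sound check waits on registration desk setup (finishes hour 32, plus 3-hour gap → hour 35); seating layout (finishes hour 23, plus 1-hour gap → hour 24). The latest of these is hour 35, which is the earliest sound check can start.

35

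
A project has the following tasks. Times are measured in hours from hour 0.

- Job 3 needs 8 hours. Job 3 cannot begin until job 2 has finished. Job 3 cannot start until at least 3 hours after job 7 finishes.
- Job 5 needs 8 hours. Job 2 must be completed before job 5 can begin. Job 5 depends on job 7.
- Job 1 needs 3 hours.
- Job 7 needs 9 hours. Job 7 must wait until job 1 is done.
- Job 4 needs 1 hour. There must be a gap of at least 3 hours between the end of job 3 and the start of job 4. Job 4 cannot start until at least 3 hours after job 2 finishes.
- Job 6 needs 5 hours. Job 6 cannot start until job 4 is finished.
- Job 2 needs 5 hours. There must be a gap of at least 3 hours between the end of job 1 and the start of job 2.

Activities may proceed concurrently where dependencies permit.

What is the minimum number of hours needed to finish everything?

Job 1 can start immediately at hour 0; it finishes at hour 3.
Job 7 cannot begin until job 1 (finishes hour 3). It runs from hour 3 to 3 + 9 = hour 12.
Job 2 waits on job 1 (finishes hour 3, plus 3-hour gap → hour 6), so it starts at hour 6 and finishes at 6 + 5 = hour 11.
Job 5 cannot start until job 2 (finishes hour 11); job 7 (finishes hour 12). The controlling bound is hour 12, so job 5 finishes at 12 + 8 = hour 20.
Job 3 has to wait for job 2 (finishes hour 11); job 7 (finishes hour 12, plus 3-hour gap → hour 15). The latest of these is hour 15, so job 3 runs hour 15 to 15 + 8 = hour 23.
For job 4: job 3 (finishes hour 23, plus 3-hour gap → hour 26); job 2 (finishes hour 11, plus 3-hour gap → hour 14). Taking the maximum gives a start of hour 26, and it finishes at 26 + 1 = hour 27.
After job 4 (finishes hour 27), job 6 can start at hour 27 and finishes at hour 32.
All tasks are finished once the last one completes. Finish times: Job 1 at 3, Job 2 at 11, Job 3 at 23, Job 4 at 27, Job 5 at 20, Job 6 at 32, Job 7 at 12. The latest is hour 32.

32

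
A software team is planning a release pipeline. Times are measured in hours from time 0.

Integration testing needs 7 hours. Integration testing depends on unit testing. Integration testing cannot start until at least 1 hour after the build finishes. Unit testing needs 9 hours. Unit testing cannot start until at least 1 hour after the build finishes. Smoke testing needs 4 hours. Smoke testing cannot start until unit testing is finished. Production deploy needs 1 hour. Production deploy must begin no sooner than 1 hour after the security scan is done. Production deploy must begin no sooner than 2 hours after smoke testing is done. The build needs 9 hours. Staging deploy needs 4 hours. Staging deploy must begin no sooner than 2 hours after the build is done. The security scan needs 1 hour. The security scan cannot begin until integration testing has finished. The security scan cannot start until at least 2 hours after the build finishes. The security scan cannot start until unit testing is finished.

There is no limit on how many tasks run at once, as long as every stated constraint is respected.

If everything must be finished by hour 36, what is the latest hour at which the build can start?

Nothing follows production deploy; the deadline of hour 36 is its only limit. It must start by 36 − 1 = hour 35.
The security scan must finish before production deploy (must start by hour 35, minus 1-hour gap → hour 34). With a 1-hour duration, the security scan must start by 34 − 1 = hour 33.
Integration testing has to be done before the security scan (must start by hour 33). That means finishing by hour 33, i.e. starting by 33 − 7 = hour 26.
Since production deploy (must start by hour 35, minus 2-hour gap → hour 33) depends on it, smoke testing must finish by hour 33. Backing off its 4-hour duration gives a latest start of hour 29.
Unit testing feeds integration testing (must start by hour 26); the security scan (must start by hour 33); smoke testing (must start by hour 29). Taking the minimum, unit testing must finish by hour 26 and start by 26 − 9 = hour 17.
Staging deploy has no dependents, so it just needs to finish by hour 36. Starting by 36 − 4 = hour 32 achieves that.
For the build: unit testing (must start by hour 17, minus 1-hour gap → hour 16); integration testing (must start by hour 26, minus 1-hour gap → hour 25); the security scan (must start by hour 33, minus 2-hour gap → hour 31); staging deploy (must start by hour 32, minus 2-hour gap → hour 30). The most restrictive is hour 16; with a 9-hour duration, the build must start by hour 7.

7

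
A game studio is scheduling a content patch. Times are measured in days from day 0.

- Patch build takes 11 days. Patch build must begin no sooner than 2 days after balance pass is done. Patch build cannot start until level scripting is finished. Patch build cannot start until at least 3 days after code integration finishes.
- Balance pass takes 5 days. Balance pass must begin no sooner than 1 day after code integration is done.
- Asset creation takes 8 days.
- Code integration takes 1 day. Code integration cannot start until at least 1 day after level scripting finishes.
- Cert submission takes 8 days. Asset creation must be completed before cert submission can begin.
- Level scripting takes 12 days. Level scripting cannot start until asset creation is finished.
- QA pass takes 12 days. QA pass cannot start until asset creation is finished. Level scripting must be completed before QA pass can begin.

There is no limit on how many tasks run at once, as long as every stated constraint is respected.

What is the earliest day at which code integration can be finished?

Asset creation has no prerequisites, so it starts at day 0 and finishes at day 8.
Level scripting cannot begin until asset creation (finishes day 8). It runs from day 8 to 8 + 12 = day 20.
Code integration waits on level scripting (finishes day 20, plus 1-day gap → day 21), so it starts at day 21 and finishes at 21 + 1 = day 22.

22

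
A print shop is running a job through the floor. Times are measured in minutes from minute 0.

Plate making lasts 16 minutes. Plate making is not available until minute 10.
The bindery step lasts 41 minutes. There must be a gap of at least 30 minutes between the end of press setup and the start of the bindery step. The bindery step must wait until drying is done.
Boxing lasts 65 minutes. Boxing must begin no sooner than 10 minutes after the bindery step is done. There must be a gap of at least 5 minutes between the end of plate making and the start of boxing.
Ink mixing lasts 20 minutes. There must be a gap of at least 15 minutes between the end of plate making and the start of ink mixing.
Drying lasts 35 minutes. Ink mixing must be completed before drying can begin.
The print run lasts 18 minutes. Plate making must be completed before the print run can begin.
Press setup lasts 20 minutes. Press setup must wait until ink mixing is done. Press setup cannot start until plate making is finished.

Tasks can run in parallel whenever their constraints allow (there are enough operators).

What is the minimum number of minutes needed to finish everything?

227

Plate making waits on its own release at minute 10, so it starts at minute 10 and finishes at 10 + 16 = minute 26.
The print run cannot begin until plate making (finishes minute 26). It runs from minute 26 to 26 + 18 = minute 44.
Ink mixing cannot begin until plate making (finishes minute 26, plus 15-minute gap → minute 41). It runs from minute 41 to 41 + 20 = minute 61.
After ink mixing (finishes minute 61), drying can start at minute 61 and finishes at minute 96.
For press setup: ink mixing (finishes minute 61); plate making (finishes minute 26). Taking the maximum gives a start of minute 61, and it finishes at 61 + 20 = minute 81.
For the bindery step: press setup (finishes minute 81, plus 30-minute gap → minute 111); drying (finishes minute 96). Taking the maximum gives a start of minute 111, and it finishes at 111 + 41 = minute 152.
Boxing cannot start until the bindery step (finishes minute 152, plus 10-minute gap → minute 162); plate making (finishes minute 26, plus 5-minute gap → minute 31). The controlling bound is minute 162, so boxing finishes at 162 + 65 = minute 227.
All tasks are finished once the last one completes. Finish times: Plate making at 26, Ink mixing at 61, Press setup at 81, The print run at 44, Drying at 96, The bindery step at 152, Boxing at 227. The latest is minute 227.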